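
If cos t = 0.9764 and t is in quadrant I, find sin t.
sin t = 0.216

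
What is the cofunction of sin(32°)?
sin(32°) = cos(90° - 32°) = cos(58°)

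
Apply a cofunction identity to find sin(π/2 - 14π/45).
sin(π/2 - 14π/45) = cos(14π/45) = 0.5592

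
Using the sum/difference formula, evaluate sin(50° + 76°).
sin(50° + 76°) = sin 50° cos 76° + cos 50° sin 76° = 0.809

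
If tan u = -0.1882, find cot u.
cot u = 1/tan u = -5.313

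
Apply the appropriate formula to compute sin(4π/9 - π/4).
sin(4π/9 - π/4) = sin 4π/9 cos π/4 - cos 4π/9 sin π/4 = 0.5736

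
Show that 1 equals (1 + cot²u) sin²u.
RHS = csc²u · sin²u = (1/sin²u) · sin²u = 1 = LHS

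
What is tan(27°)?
tan(27°) = 0.5095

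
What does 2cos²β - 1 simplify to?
2cos²β - 1 = cos(2β) (using Double angle)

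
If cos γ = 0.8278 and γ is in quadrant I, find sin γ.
sin γ = 0.561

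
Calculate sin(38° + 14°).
sin(38° + 14°) = sin 38° cos 14° + cos 38° sin 14° = 0.788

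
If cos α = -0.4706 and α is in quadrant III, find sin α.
sin α = -0.8823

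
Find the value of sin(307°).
sin(307°) = -0.7986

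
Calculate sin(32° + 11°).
sin(32° + 11°) = sin 32° cos 11° + cos 32° sin 11° = 0.682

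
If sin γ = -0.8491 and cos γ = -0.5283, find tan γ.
tan γ = sin γ / cos γ = 1.607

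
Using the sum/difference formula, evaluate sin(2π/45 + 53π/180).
sin(2π/45 + 53π/180) = sin 2π/45 cos 53π/180 + cos 2π/45 sin 53π/180 = 0.8746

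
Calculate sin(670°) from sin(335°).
sin(670°) = 2 sin 335° cos 335° = -0.766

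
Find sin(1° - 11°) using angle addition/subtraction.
sin(1° - 11°) = sin 1° cos 11° - cos 1° sin 11° = -0.1736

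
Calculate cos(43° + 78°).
cos(43° + 78°) = cos 43° cos 78° - sin 43° sin 78° = -0.515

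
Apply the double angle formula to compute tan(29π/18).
tan(29π/18) = 2 tan 29π/36 / (1 - tan²29π/36) = -2.747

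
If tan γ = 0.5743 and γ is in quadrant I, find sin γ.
sin γ = 0.498 (using tan²γ + 1 = sec²γ)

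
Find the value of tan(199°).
tan(199°) = 0.3443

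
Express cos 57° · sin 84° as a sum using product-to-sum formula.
cos 57° sin 84° = (1/2)[sin(57°+84°) - sin(57°-84°)]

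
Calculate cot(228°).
cot(228°) = 0.9004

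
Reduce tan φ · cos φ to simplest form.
tan φ · cos φ = sin φ (using Quotient identity)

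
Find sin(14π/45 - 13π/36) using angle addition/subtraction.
sin(14π/45 - 13π/36) = sin 14π/45 cos 13π/36 - cos 14π/45 sin 13π/36 = -0.1564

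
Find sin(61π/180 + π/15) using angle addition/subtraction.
sin(61π/180 + π/15) = sin 61π/180 cos π/15 + cos 61π/180 sin π/15 = 0.9563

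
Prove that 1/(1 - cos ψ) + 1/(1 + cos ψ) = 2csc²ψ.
LHS = [(1 + cos ψ) + (1 - cos ψ)] / [(1 - cos ψ)(1 + cos ψ)] = 2/(1 - cos²ψ) = 2/sin²ψ = 2csc²ψ = RHS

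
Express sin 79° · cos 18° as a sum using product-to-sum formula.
sin 79° cos 18° = (1/2)[sin(79°+18°) + sin(79°-18°)]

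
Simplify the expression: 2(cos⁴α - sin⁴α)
2(cos⁴α - sin⁴α) = 2(cos(2α)) (using Factoring + double angle)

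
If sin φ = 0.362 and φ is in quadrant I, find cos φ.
cos φ = 0.9322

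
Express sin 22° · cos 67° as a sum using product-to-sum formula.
sin 22° cos 67° = (1/2)[sin(22°+67°) + sin(22°-67°)]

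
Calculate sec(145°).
sec(145°) = -1.221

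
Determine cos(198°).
cos(198°) = -0.9511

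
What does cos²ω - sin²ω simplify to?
cos²ω - sin²ω = cos(2ω) (using Double angle)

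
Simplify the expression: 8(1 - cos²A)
8(1 - cos²A) = 8(sin²A) (using Pythagorean identity)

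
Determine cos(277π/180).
cos(277π/180) = 0.1219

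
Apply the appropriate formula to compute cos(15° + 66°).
cos(15° + 66°) = cos 15° cos 66° - sin 15° sin 66° = 0.1564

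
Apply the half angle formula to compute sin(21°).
sin(21°) = √((1 - cos 42°)/2) = 0.3584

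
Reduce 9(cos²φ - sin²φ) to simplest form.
9(cos²φ - sin²φ) = 9(cos(2φ)) (using Double angle)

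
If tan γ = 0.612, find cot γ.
cot γ = 1/tan γ = 1.634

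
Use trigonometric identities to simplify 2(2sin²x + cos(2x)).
2(2sin²x + cos(2x)) = 2 (using Double angle)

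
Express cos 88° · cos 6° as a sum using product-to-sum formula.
cos 88° cos 6° = (1/2)[cos(88°-6°) + cos(88°+6°)]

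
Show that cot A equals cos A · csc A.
RHS = cos A · (1/sin A) = cos A/sin A = cot A = LHS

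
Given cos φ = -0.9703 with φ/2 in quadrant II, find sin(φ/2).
sin(φ/2) = ±√((1 - cos φ)/2); positive since φ/2 ∈ QII, so sin(φ/2) = 0.9925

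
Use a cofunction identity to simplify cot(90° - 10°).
cot(90° - 10°) = tan(10°)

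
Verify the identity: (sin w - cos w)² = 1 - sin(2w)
LHS = sin²w - 2 sin w cos w + cos²w = (sin²w + cos²w) - 2 sin w cos w = 1 - sin(2w) = RHS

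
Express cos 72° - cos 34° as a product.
cos 72° - cos 34° = -2 sin(53°) sin(19°)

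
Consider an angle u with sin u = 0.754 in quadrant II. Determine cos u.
cos u = ±√(1 - sin²u) = -0.6569 (negative in QII)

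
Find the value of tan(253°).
tan(253°) = 3.271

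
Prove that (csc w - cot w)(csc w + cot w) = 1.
LHS = csc²w - cot²w = (1 + cot²w) - cot²w = 1 = RHS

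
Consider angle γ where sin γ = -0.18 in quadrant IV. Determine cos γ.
cos γ = √(1 - sin²γ) = 0.9837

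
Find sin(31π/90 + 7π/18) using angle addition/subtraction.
sin(31π/90 + 7π/18) = sin 31π/90 cos 7π/18 + cos 31π/90 sin 7π/18 = 0.7431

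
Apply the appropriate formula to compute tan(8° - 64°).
tan(8° - 64°) = (tan 8° - tan 64°)/(1 + tan 8° tan 64°) = -1.483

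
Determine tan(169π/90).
tan(169π/90) = -0.404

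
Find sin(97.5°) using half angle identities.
sin(97.5°) = √((1 - cos 195°)/2) = 0.9914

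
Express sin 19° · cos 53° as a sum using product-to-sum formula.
sin 19° cos 53° = (1/2)[sin(19°+53°) + sin(19°-53°)]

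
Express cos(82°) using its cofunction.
cos(82°) = sin(90° - 82°) = sin(8°)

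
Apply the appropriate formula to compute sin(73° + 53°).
sin(73° + 53°) = sin 73° cos 53° + cos 73° sin 53° = 0.809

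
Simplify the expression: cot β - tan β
cot β - tan β = 2 cot(2β) (using Double angle)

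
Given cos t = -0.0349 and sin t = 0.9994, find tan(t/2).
tan(t/2) = sin t / (1 + cos t) = 1.036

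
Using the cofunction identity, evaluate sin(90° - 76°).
sin(90° - 76°) = cos(76°) = 0.2419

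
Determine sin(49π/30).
sin(49π/30) = -0.9135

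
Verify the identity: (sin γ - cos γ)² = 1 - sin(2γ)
LHS = sin²γ - 2 sin γ cos γ + cos²γ = (sin²γ + cos²γ) - 2 sin γ cos γ = 1 - sin(2γ) = RHS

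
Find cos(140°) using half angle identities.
cos(140°) = -√((1 + cos 280°)/2) = -0.766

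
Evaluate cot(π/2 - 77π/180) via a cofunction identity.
cot(π/2 - 77π/180) = tan(77π/180) = 4.331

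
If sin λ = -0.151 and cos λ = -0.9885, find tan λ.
tan λ = sin λ / cos λ = 0.1528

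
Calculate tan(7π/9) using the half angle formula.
tan(7π/9) = sin 14π/9 / (1 + cos 14π/9) = -0.8391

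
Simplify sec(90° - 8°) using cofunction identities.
sec(90° - 8°) = csc(8°)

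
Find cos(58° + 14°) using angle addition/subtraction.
cos(58° + 14°) = cos 58° cos 14° - sin 58° sin 14° = 0.309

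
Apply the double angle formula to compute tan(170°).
tan(170°) = 2 tan 85° / (1 - tan²85°) = -0.1763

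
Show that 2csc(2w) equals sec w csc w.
LHS = 2/sin(2w) = 2/(2 sin w cos w) = 1/(sin w cos w) = (1/cos w)(1/sin w) = sec w csc w = RHS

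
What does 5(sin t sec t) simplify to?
5(sin t sec t) = 5(tan t) (using Reciprocal + quotient)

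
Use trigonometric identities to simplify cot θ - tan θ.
cot θ - tan θ = 2 cot(2θ) (using Double angle)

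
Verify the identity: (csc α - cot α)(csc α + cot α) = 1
LHS = csc²α - cot²α = (1 + cot²α) - cot²α = 1 = RHS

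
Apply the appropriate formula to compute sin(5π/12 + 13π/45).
sin(5π/12 + 13π/45) = sin 5π/12 cos 13π/45 + cos 5π/12 sin 13π/45 = 0.7986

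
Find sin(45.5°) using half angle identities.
sin(45.5°) = √((1 - cos 91°)/2) = 0.7133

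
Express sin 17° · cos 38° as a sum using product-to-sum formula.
sin 17° cos 38° = (1/2)[sin(17°+38°) + sin(17°-38°)]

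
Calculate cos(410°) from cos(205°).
cos(410°) = cos²205° - sin²205° = 0.6428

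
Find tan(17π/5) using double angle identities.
tan(17π/5) = 2 tan 17π/10 / (1 - tan²17π/10) = 3.078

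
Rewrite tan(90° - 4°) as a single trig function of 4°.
tan(90° - 4°) = cot(4°)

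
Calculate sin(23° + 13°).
sin(23° + 13°) = sin 23° cos 13° + cos 23° sin 13° = 0.5878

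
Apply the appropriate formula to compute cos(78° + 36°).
cos(78° + 36°) = cos 78° cos 36° - sin 78° sin 36° = -0.4067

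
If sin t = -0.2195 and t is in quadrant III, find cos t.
cos t = -0.9756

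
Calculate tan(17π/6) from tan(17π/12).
tan(17π/6) = 2 tan 17π/12 / (1 - tan²17π/12) = -√3/3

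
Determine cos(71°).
cos(71°) = 0.3256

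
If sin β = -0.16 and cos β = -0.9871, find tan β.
tan β = sin β / cos β = 0.1621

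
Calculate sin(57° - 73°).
sin(57° - 73°) = sin 57° cos 73° - cos 57° sin 73° = -0.2756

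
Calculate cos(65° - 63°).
cos(65° - 63°) = cos 65° cos 63° + sin 65° sin 63° = 0.9994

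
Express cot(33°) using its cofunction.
cot(33°) = tan(90° - 33°) = tan(57°)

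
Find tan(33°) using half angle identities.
tan(33°) = sin 66° / (1 + cos 66°) = 0.6494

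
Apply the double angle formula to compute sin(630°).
sin(630°) = 2 sin 315° cos 315° = -1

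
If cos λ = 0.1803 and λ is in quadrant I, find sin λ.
sin λ = 0.9836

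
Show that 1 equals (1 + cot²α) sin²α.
RHS = csc²α · sin²α = (1/sin²α) · sin²α = 1 = LHS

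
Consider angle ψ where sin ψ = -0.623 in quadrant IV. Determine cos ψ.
cos ψ = √(1 - sin²ψ) = 0.7822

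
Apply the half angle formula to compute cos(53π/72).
cos(53π/72) = -√((1 + cos 53π/36)/2) = -0.6756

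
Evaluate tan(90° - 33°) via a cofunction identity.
tan(90° - 33°) = cot(33°) = 1.54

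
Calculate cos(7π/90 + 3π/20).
cos(7π/90 + 3π/20) = cos 7π/90 cos 3π/20 - sin 7π/90 sin 3π/20 = 0.7547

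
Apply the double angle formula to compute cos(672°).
cos(672°) = cos²336° - sin²336° = 0.6691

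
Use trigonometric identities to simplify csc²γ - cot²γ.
csc²γ - cot²γ = 1 (using Pythagorean identity)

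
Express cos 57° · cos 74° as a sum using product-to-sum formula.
cos 57° cos 74° = (1/2)[cos(57°-74°) + cos(57°+74°)]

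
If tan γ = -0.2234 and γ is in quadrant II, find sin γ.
sin γ = 0.218 (using tan²γ + 1 = sec²γ)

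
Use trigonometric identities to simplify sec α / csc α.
sec α / csc α = tan α (using Reciprocal identities)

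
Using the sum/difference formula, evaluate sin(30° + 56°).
sin(30° + 56°) = sin 30° cos 56° + cos 30° sin 56° = 0.9976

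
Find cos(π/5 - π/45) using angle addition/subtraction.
cos(π/5 - π/45) = cos π/5 cos π/45 + sin π/5 sin π/45 = 0.848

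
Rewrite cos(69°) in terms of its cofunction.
cos(69°) = sin(90° - 69°) = sin(21°)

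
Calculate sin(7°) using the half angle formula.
sin(7°) = √((1 - cos 14°)/2) = 0.1219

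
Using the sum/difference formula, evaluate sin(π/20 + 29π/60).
sin(π/20 + 29π/60) = sin π/20 cos 29π/60 + cos π/20 sin 29π/60 = 0.9945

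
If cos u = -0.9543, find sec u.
sec u = 1/cos u = -1.048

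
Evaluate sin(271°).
sin(271°) = -0.9998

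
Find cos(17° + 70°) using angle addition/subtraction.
cos(17° + 70°) = cos 17° cos 70° - sin 17° sin 70° = 0.05234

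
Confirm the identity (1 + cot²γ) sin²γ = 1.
LHS = csc²γ · sin²γ = (1/sin²γ) · sin²γ = 1 = RHS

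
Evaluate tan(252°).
tan(252°) = 3.078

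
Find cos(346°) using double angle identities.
cos(346°) = cos²173° - sin²173° = 0.9703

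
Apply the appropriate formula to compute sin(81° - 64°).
sin(81° - 64°) = sin 81° cos 64° - cos 81° sin 64° = 0.2924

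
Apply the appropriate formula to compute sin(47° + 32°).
sin(47° + 32°) = sin 47° cos 32° + cos 47° sin 32° = 0.9816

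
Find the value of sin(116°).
sin(116°) = 0.8988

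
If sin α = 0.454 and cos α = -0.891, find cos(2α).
cos(2α) = cos²α - sin²α = 0.5878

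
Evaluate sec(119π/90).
sec(119π/90) = -1.887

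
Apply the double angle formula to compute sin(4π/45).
sin(4π/45) = 2 sin 2π/45 cos 2π/45 = 0.2756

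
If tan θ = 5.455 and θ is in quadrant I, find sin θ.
sin θ = 0.9836 (using tan²θ + 1 = sec²θ)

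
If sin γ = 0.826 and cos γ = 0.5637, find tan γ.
tan γ = sin γ / cos γ = 1.465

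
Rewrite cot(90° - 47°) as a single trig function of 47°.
cot(90° - 47°) = tan(47°)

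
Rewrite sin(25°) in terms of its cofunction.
sin(25°) = cos(90° - 25°) = cos(65°)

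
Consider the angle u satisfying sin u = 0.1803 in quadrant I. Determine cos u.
cos u = √(1 - sin²u) = 0.9836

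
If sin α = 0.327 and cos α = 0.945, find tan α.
tan α = sin α / cos α = 0.346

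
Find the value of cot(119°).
cot(119°) = -0.5543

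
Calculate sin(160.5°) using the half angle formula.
sin(160.5°) = √((1 - cos 321°)/2) = 0.3338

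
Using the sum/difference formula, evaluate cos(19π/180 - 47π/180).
cos(19π/180 - 47π/180) = cos 19π/180 cos 47π/180 + sin 19π/180 sin 47π/180 = 0.8829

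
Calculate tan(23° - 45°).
tan(23° - 45°) = (tan 23° - tan 45°)/(1 + tan 23° tan 45°) = -0.404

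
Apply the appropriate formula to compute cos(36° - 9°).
cos(36° - 9°) = cos 36° cos 9° + sin 36° sin 9° = 0.891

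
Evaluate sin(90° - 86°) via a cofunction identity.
sin(90° - 86°) = cos(86°) = 0.06976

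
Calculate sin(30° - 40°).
sin(30° - 40°) = sin 30° cos 40° - cos 30° sin 40° = -0.1736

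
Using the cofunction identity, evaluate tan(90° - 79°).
tan(90° - 79°) = cot(79°) = 0.1944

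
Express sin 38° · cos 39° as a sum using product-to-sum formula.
sin 38° cos 39° = (1/2)[sin(38°+39°) + sin(38°-39°)]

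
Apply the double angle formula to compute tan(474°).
tan(474°) = 2 tan 237° / (1 - tan²237°) = -2.246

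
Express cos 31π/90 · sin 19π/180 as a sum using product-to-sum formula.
cos 31π/90 sin 19π/180 = (1/2)[sin(31π/90+19π/180) - sin(31π/90-19π/180)]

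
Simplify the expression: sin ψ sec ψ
sin ψ sec ψ = tan ψ (using Reciprocal + quotient)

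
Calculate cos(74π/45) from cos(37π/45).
cos(74π/45) = cos²37π/45 - sin²37π/45 = 0.4384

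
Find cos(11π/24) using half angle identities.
cos(11π/24) = √((1 + cos 11π/12)/2) = 0.1305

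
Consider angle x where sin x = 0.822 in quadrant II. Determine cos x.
cos x = ±√(1 - sin²x) = -0.5695 (negative in QII)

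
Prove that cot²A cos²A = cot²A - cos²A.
RHS = cos²A/sin²A - cos²A = cos²A(1/sin²A - 1) = cos²A · (1 - sin²A)/sin²A = cos²A · cos²A/sin²A = cos²A · cot²A = LHS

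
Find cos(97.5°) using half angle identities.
cos(97.5°) = -√((1 + cos 195°)/2) = -0.1305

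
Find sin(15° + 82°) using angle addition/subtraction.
sin(15° + 82°) = sin 15° cos 82° + cos 15° sin 82° = 0.9925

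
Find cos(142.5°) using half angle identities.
cos(142.5°) = -√((1 + cos 285°)/2) = -0.7934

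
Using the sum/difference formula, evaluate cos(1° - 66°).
cos(1° - 66°) = cos 1° cos 66° + sin 1° sin 66° = 0.4226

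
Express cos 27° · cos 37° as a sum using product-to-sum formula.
cos 27° cos 37° = (1/2)[cos(27°-37°) + cos(27°+37°)]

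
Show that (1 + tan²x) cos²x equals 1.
LHS = sec²x · cos²x = (1/cos²x) · cos²x = 1 = RHS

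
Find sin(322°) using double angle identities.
sin(322°) = 2 sin 161° cos 161° = -0.6157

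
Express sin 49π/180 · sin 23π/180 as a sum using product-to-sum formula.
sin 49π/180 sin 23π/180 = (1/2)[cos(49π/180-23π/180) - cos(49π/180+23π/180)]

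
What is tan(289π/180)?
tan(289π/180) = -2.904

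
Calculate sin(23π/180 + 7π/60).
sin(23π/180 + 7π/60) = sin 23π/180 cos 7π/60 + cos 23π/180 sin 7π/60 = 0.6947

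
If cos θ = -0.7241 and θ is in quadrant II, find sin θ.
sin θ = 0.6897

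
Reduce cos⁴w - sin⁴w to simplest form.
cos⁴w - sin⁴w = cos(2w) (using Factoring + double angle)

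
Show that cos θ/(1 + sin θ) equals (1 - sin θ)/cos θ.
RHS = (1 - sin θ)(1 + sin θ) / (cos θ(1 + sin θ)) = (1 - sin²θ) / (cos θ(1 + sin θ)) = cos²θ / (cos θ(1 + sin θ)) = cos θ/(1 + sin θ) = LHS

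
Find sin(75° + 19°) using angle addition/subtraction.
sin(75° + 19°) = sin 75° cos 19° + cos 75° sin 19° = 0.9976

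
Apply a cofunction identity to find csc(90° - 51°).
csc(90° - 51°) = sec(51°) = 1.589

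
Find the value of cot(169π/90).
cot(169π/90) = -2.475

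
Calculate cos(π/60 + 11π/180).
cos(π/60 + 11π/180) = cos π/60 cos 11π/180 - sin π/60 sin 11π/180 = 0.9703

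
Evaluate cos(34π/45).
cos(34π/45) = -0.7193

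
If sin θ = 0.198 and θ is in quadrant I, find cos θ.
cos θ = 0.9802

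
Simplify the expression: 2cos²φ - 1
2cos²φ - 1 = cos(2φ) (using Double angle)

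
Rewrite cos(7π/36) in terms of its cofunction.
cos(7π/36) = sin(π/2 - 7π/36) = sin(11π/36)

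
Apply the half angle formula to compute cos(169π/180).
cos(169π/180) = -√((1 + cos 169π/90)/2) = -0.9816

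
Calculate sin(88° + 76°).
sin(88° + 76°) = sin 88° cos 76° + cos 88° sin 76° = 0.2756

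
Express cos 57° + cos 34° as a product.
cos 57° + cos 34° = 2 cos(45.5°) cos(11.5°)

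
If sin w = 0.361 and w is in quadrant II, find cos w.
cos w = -0.9326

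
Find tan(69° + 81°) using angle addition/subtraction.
tan(69° + 81°) = (tan 69° + tan 81°)/(1 - tan 69° tan 81°) = -√3/3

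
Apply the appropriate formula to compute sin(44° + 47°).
sin(44° + 47°) = sin 44° cos 47° + cos 44° sin 47° = 0.9998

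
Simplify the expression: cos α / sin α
cos α / sin α = cot α (using Quotient identity)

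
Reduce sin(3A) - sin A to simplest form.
sin(3A) - sin A = 2 cos(2A) sin A (using Sum-to-product)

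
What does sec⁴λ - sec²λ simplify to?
sec⁴λ - sec²λ = tan⁴λ + tan²λ (using Pythagorean)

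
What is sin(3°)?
sin(3°) = 0.05234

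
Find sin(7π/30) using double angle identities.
sin(7π/30) = 2 sin 7π/60 cos 7π/60 = 0.6691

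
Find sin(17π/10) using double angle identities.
sin(17π/10) = 2 sin 17π/20 cos 17π/20 = -0.809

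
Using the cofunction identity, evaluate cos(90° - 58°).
cos(90° - 58°) = sin(58°) = 0.848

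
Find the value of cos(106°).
cos(106°) = -0.2756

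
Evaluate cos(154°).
cos(154°) = -0.8988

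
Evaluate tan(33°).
tan(33°) = 0.6494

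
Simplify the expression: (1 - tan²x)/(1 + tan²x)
(1 - tan²x)/(1 + tan²x) = cos(2x) (using Double angle)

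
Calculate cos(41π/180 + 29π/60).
cos(41π/180 + 29π/60) = cos 41π/180 cos 29π/60 - sin 41π/180 sin 29π/60 = -0.6157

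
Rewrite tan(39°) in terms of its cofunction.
tan(39°) = cot(90° - 39°) = cot(51°)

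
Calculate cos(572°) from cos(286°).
cos(572°) = 2cos²286° - 1 = -0.848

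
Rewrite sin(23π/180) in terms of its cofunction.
sin(23π/180) = cos(π/2 - 23π/180) = cos(67π/180)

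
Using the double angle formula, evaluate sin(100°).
sin(100°) = 2 sin 50° cos 50° = 0.9848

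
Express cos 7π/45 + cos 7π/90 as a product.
cos 7π/45 + cos 7π/90 = 2 cos(7π/60) cos(7π/180)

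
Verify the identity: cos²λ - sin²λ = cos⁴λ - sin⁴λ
RHS = (cos²λ - sin²λ)(cos²λ + sin²λ) = (cos²λ - sin²λ) · 1 = cos²λ - sin²λ = LHS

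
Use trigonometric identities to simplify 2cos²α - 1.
2cos²α - 1 = cos(2α) (using Double angle)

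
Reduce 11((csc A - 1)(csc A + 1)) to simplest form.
11((csc A - 1)(csc A + 1)) = 11(cot²A) (using Diff. of squares)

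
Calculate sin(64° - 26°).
sin(64° - 26°) = sin 64° cos 26° - cos 64° sin 26° = 0.6157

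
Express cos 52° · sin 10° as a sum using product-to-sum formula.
cos 52° sin 10° = (1/2)[sin(52°+10°) - sin(52°-10°)]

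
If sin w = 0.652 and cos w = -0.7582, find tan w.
tan w = sin w / cos w = -0.8599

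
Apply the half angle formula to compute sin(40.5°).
sin(40.5°) = √((1 - cos 81°)/2) = 0.6494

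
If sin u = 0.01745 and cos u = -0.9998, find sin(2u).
sin(2u) = 2 sin u cos u = -0.03489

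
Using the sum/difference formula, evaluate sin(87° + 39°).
sin(87° + 39°) = sin 87° cos 39° + cos 87° sin 39° = 0.809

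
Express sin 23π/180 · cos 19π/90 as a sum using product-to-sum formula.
sin 23π/180 cos 19π/90 = (1/2)[sin(23π/180+19π/90) + sin(23π/180-19π/90)]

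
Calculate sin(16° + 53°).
sin(16° + 53°) = sin 16° cos 53° + cos 16° sin 53° = 0.9336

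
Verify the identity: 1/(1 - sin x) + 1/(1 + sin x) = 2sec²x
LHS = [(1 + sin x) + (1 - sin x)] / [(1 - sin x)(1 + sin x)] = 2/(1 - sin²x) = 2/cos²x = 2sec²x = RHS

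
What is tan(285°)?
tan(285°) = -(2+√3)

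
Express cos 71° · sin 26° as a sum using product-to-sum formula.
cos 71° sin 26° = (1/2)[sin(71°+26°) - sin(71°-26°)]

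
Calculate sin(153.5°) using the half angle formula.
sin(153.5°) = √((1 - cos 307°)/2) = 0.4462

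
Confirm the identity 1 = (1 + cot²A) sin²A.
RHS = csc²A · sin²A = (1/sin²A) · sin²A = 1 = LHS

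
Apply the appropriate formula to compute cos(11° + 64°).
cos(11° + 64°) = cos 11° cos 64° - sin 11° sin 64° = (√6-√2)/4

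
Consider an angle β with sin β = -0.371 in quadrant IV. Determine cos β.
cos β = √(1 - sin²β) = 0.9286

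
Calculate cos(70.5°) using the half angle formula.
cos(70.5°) = √((1 + cos 141°)/2) = 0.3338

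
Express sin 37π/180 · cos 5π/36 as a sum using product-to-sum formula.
sin 37π/180 cos 5π/36 = (1/2)[sin(37π/180+5π/36) + sin(37π/180-5π/36)]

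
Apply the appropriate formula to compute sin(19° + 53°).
sin(19° + 53°) = sin 19° cos 53° + cos 19° sin 53° = 0.9511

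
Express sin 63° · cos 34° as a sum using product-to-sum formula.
sin 63° cos 34° = (1/2)[sin(63°+34°) + sin(63°-34°)]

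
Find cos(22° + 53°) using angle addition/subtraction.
cos(22° + 53°) = cos 22° cos 53° - sin 22° sin 53° = (√6-√2)/4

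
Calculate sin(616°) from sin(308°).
sin(616°) = 2 sin 308° cos 308° = -0.9703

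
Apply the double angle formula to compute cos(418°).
cos(418°) = cos²209° - sin²209° = 0.5299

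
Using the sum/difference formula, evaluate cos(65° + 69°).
cos(65° + 69°) = cos 65° cos 69° - sin 65° sin 69° = -0.6947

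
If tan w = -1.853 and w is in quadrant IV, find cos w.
cos w = 0.4749 (using tan²w + 1 = sec²w)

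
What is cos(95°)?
cos(95°) = -0.08716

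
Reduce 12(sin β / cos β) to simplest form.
12(sin β / cos β) = 12(tan β) (using Quotient identity)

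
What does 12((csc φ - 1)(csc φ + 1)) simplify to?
12((csc φ - 1)(csc φ + 1)) = 12(cot²φ) (using Diff. of squares)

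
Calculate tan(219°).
tan(219°) = 0.8098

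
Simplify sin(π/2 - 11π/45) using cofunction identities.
sin(π/2 - 11π/45) = cos(11π/45)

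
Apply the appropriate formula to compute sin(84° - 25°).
sin(84° - 25°) = sin 84° cos 25° - cos 84° sin 25° = 0.8572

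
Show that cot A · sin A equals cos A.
LHS = (cos A/sin A) · sin A = cos A = RHS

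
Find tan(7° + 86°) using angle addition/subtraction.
tan(7° + 86°) = (tan 7° + tan 86°)/(1 - tan 7° tan 86°) = -19.08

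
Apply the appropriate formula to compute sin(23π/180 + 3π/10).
sin(23π/180 + 3π/10) = sin 23π/180 cos 3π/10 + cos 23π/180 sin 3π/10 = 0.9744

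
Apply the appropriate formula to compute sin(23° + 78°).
sin(23° + 78°) = sin 23° cos 78° + cos 23° sin 78° = 0.9816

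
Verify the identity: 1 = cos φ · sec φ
RHS = cos φ · (1/cos φ) = 1 = LHS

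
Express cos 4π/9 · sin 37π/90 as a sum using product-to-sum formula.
cos 4π/9 sin 37π/90 = (1/2)[sin(4π/9+37π/90) - sin(4π/9-37π/90)]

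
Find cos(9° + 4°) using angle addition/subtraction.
cos(9° + 4°) = cos 9° cos 4° - sin 9° sin 4° = 0.9744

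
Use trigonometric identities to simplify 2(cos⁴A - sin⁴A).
2(cos⁴A - sin⁴A) = 2(cos(2A)) (using Factoring + double angle)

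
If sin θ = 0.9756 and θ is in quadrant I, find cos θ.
cos θ = 0.2196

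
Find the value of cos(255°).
cos(255°) = -(√6-√2)/4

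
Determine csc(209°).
csc(209°) = -2.063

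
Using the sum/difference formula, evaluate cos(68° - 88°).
cos(68° - 88°) = cos 68° cos 88° + sin 68° sin 88° = 0.9397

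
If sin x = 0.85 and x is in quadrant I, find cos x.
cos x = 0.5268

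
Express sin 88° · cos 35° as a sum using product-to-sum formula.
sin 88° cos 35° = (1/2)[sin(88°+35°) + sin(88°-35°)]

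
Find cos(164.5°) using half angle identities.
cos(164.5°) = -√((1 + cos 329°)/2) = -0.9636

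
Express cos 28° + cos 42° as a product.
cos 28° + cos 42° = 2 cos(35°) cos(-7°)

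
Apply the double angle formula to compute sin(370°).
sin(370°) = 2 sin 185° cos 185° = 0.1736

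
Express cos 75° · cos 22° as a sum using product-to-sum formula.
cos 75° cos 22° = (1/2)[cos(75°-22°) + cos(75°+22°)]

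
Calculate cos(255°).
cos(255°) = -(√6-√2)/4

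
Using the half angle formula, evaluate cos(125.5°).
cos(125.5°) = -√((1 + cos 251°)/2) = -0.5807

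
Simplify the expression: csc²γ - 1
csc²γ - 1 = cot²γ (using Pythagorean identity)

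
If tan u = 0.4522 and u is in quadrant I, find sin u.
sin u = 0.412 (using tan²u + 1 = sec²u)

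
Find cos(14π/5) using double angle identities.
cos(14π/5) = cos²7π/5 - sin²7π/5 = -0.809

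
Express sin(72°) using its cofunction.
sin(72°) = cos(90° - 72°) = cos(18°)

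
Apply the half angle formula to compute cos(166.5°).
cos(166.5°) = -√((1 + cos 333°)/2) = -0.9724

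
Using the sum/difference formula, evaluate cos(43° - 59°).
cos(43° - 59°) = cos 43° cos 59° + sin 43° sin 59° = 0.9613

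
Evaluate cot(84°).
cot(84°) = 0.1051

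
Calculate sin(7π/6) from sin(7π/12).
sin(7π/6) = 2 sin 7π/12 cos 7π/12 = -1/2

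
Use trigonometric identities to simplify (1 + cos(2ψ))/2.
(1 + cos(2ψ))/2 = cos²ψ (using Power reduction)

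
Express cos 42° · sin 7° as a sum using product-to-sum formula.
cos 42° sin 7° = (1/2)[sin(42°+7°) - sin(42°-7°)]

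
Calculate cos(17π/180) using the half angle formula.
cos(17π/180) = √((1 + cos 17π/90)/2) = 0.9563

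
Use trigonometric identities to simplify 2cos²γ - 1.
2cos²γ - 1 = cos(2γ) (using Double angle)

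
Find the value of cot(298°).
cot(298°) = -0.5317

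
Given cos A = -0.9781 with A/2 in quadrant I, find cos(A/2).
cos(A/2) = ±√((1 + cos A)/2); positive since A/2 ∈ QI, so cos(A/2) = 0.1046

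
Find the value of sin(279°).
sin(279°) = -0.9877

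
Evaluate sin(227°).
sin(227°) = -0.7314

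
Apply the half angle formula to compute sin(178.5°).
sin(178.5°) = √((1 - cos 357°)/2) = 0.02618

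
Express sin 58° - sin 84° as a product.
sin 58° - sin 84° = 2 cos(71°) sin(-13°)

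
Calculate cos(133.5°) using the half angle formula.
cos(133.5°) = -√((1 + cos 267°)/2) = -0.6884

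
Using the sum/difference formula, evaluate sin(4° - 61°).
sin(4° - 61°) = sin 4° cos 61° - cos 4° sin 61° = -0.8387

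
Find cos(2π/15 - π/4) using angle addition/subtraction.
cos(2π/15 - π/4) = cos 2π/15 cos π/4 + sin 2π/15 sin π/4 = 0.9336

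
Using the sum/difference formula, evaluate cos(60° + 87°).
cos(60° + 87°) = cos 60° cos 87° - sin 60° sin 87° = -0.8387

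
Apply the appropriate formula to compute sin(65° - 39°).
sin(65° - 39°) = sin 65° cos 39° - cos 65° sin 39° = 0.4384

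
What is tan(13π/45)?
tan(13π/45) = 1.28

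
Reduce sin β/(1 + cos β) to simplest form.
sin β/(1 + cos β) = tan(β/2) (using Half angle)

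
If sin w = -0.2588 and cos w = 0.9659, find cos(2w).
cos(2w) = cos²w - sin²w = 0.866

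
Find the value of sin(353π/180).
sin(353π/180) = -0.1219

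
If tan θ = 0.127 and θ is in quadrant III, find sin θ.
sin θ = -0.126 (using tan²θ + 1 = sec²θ)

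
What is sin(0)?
sin(0) = 0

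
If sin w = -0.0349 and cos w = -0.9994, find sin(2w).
sin(2w) = 2 sin w cos w = 0.06976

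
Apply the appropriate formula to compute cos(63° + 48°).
cos(63° + 48°) = cos 63° cos 48° - sin 63° sin 48° = -0.3584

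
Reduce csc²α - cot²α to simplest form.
csc²α - cot²α = 1 (using Pythagorean identity)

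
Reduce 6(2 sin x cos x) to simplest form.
6(2 sin x cos x) = 6(sin(2x)) (using Double angle)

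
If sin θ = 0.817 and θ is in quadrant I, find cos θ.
cos θ = 0.5766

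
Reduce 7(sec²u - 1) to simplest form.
7(sec²u - 1) = 7(tan²u) (using Pythagorean identity)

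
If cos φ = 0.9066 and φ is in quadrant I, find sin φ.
sin φ = 0.422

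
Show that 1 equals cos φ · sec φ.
RHS = cos φ · (1/cos φ) = 1 = LHS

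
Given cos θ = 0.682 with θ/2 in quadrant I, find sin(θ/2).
sin(θ/2) = ±√((1 - cos θ)/2); positive since θ/2 ∈ QI, so sin(θ/2) = 0.3987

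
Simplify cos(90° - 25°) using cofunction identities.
cos(90° - 25°) = sin(25°)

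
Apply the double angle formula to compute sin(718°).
sin(718°) = 2 sin 359° cos 359° = -0.0349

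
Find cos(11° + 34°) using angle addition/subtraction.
cos(11° + 34°) = cos 11° cos 34° - sin 11° sin 34° = √2/2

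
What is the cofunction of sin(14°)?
sin(14°) = cos(90° - 14°) = cos(76°)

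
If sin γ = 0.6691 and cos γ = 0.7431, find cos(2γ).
cos(2γ) = cos²γ - sin²γ = 0.1045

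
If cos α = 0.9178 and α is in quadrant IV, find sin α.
sin α = -0.397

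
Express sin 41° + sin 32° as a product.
sin 41° + sin 32° = 2 sin(36.5°) cos(4.5°)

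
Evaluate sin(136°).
sin(136°) = 0.6947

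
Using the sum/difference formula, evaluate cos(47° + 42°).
cos(47° + 42°) = cos 47° cos 42° - sin 47° sin 42° = 0.01745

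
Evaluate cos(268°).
cos(268°) = -0.0349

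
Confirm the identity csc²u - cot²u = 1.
LHS = 1/sin²u - cos²u/sin²u = (1 - cos²u)/sin²u = sin²u/sin²u = 1 = RHS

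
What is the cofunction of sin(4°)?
sin(4°) = cos(90° - 4°) = cos(86°)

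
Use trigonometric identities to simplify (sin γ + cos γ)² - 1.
(sin γ + cos γ)² - 1 = sin(2γ) (using Pythagorean + double angle)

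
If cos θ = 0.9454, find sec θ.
sec θ = 1/cos θ = 1.058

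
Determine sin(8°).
sin(8°) = 0.1392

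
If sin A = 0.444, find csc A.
csc A = 1/sin A = 2.252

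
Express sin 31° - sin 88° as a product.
sin 31° - sin 88° = 2 cos(59.5°) sin(-28.5°)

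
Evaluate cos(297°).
cos(297°) = 0.454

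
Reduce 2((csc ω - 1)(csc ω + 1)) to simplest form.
2((csc ω - 1)(csc ω + 1)) = 2(cot²ω) (using Diff. of squares)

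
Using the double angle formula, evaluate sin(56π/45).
sin(56π/45) = 2 sin 28π/45 cos 28π/45 = -0.6947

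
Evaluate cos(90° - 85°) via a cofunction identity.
cos(90° - 85°) = sin(85°) = 0.9962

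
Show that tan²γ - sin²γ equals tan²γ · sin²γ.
LHS = sin²γ/cos²γ - sin²γ = sin²γ(1/cos²γ - 1) = sin²γ · (1 - cos²γ)/cos²γ = sin²γ · sin²γ/cos²γ = sin²γ · tan²γ = RHS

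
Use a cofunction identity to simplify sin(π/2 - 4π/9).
sin(π/2 - 4π/9) = cos(4π/9)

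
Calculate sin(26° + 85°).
sin(26° + 85°) = sin 26° cos 85° + cos 26° sin 85° = 0.9336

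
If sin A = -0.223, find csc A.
csc A = 1/sin A = -4.484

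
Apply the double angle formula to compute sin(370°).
sin(370°) = 2 sin 185° cos 185° = 0.1736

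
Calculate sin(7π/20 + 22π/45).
sin(7π/20 + 22π/45) = sin 7π/20 cos 22π/45 + cos 7π/20 sin 22π/45 = 0.4848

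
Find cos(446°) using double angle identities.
cos(446°) = 2cos²223° - 1 = 0.06976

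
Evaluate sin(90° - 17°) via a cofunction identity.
sin(90° - 17°) = cos(17°) = 0.9563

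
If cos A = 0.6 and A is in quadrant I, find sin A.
sin A = 0.8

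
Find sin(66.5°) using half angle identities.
sin(66.5°) = √((1 - cos 133°)/2) = 0.9171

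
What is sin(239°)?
sin(239°) = -0.8572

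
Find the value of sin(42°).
sin(42°) = 0.6691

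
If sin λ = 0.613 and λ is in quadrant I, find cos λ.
cos λ = 0.7901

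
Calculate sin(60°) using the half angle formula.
sin(60°) = √((1 - cos 120°)/2) = √3/2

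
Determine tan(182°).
tan(182°) = 0.03492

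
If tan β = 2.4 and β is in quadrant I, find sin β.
sin β = 0.9231 (using tan²β + 1 = sec²β)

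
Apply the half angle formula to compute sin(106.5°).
sin(106.5°) = √((1 - cos 213°)/2) = 0.9588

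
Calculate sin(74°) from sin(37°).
sin(74°) = 2 sin 37° cos 37° = 0.9613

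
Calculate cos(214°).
cos(214°) = -0.829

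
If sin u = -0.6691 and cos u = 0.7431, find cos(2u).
cos(2u) = cos²u - sin²u = 0.1045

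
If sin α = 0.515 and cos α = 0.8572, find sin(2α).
sin(2α) = 2 sin α cos α = 0.8829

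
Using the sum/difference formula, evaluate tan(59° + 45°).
tan(59° + 45°) = (tan 59° + tan 45°)/(1 - tan 59° tan 45°) = -4.011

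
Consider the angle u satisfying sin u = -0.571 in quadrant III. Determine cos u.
cos u = ±√(1 - sin²u) = -0.821 (negative in QIII)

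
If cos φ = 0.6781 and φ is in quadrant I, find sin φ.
sin φ = 0.735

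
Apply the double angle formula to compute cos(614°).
cos(614°) = 2cos²307° - 1 = -0.2756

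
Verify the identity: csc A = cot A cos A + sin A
RHS = cos²A/sin A + sin A = (cos²A + sin²A)/sin A = 1/sin A = csc A = LHS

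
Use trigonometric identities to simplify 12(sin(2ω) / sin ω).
12(sin(2ω) / sin ω) = 12(2 cos ω) (using Double angle)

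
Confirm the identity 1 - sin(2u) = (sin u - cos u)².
RHS = sin²u - 2 sin u cos u + cos²u = (sin²u + cos²u) - 2 sin u cos u = 1 - sin(2u) = LHS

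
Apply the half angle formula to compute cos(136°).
cos(136°) = -√((1 + cos 272°)/2) = -0.7193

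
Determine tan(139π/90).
tan(139π/90) = -7.115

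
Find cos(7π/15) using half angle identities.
cos(7π/15) = √((1 + cos 14π/15)/2) = 0.1045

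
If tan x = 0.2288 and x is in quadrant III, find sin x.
sin x = -0.223 (using tan²x + 1 = sec²x)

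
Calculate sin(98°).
sin(98°) = 0.9903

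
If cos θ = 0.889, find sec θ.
sec θ = 1/cos θ = 1.125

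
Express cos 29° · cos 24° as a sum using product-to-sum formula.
cos 29° cos 24° = (1/2)[cos(29°-24°) + cos(29°+24°)]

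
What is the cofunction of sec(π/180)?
sec(π/180) = csc(π/2 - π/180) = csc(89π/180)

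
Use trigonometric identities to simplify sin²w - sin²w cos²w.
sin²w - sin²w cos²w = sin⁴w (using Factoring)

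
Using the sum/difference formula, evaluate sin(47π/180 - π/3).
sin(47π/180 - π/3) = sin 47π/180 cos π/3 - cos 47π/180 sin π/3 = -0.225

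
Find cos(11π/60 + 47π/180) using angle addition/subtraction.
cos(11π/60 + 47π/180) = cos 11π/60 cos 47π/180 - sin 11π/60 sin 47π/180 = 0.1736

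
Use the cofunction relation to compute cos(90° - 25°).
cos(90° - 25°) = sin(25°) = 0.4226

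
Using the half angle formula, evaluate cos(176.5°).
cos(176.5°) = -√((1 + cos 353°)/2) = -0.9981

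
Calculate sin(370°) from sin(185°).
sin(370°) = 2 sin 185° cos 185° = 0.1736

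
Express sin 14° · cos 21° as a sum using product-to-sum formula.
sin 14° cos 21° = (1/2)[sin(14°+21°) + sin(14°-21°)]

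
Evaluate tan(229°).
tan(229°) = 1.15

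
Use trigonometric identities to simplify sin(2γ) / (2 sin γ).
sin(2γ) / (2 sin γ) = cos γ (using Double angle)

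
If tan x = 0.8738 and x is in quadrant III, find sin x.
sin x = -0.658 (using tan²x + 1 = sec²x)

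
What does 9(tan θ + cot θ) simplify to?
9(tan θ + cot θ) = 9(sec θ csc θ) (using Quotient identities)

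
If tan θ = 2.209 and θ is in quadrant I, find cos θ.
cos θ = 0.4124 (using tan²θ + 1 = sec²θ)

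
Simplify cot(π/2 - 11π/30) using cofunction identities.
cot(π/2 - 11π/30) = tan(11π/30)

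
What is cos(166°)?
cos(166°) = -0.9703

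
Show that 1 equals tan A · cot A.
RHS = (sin A/cos A) · (cos A/sin A) = 1 = LHS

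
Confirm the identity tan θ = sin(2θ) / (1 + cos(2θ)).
RHS = 2 sin θ cos θ / (2cos²θ) = sin θ/cos θ = tan θ = LHS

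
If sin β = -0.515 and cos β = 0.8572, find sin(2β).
sin(2β) = 2 sin β cos β = -0.8829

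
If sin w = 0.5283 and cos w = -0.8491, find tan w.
tan w = sin w / cos w = -0.6222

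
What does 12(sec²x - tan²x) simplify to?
12(sec²x - tan²x) = 12 (using Pythagorean identity)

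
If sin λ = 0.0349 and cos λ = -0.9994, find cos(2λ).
cos(2λ) = cos²λ - sin²λ = 0.9976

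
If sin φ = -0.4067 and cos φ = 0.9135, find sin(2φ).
sin(2φ) = 2 sin φ cos φ = -0.743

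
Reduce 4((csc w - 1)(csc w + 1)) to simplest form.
4((csc w - 1)(csc w + 1)) = 4(cot²w) (using Diff. of squares)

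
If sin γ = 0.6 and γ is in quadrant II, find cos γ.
cos γ = -0.8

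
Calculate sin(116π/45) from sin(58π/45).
sin(116π/45) = 2 sin 58π/45 cos 58π/45 = 0.9703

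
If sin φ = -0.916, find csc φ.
csc φ = 1/sin φ = -1.092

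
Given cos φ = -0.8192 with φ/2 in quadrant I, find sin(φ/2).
sin(φ/2) = ±√((1 - cos φ)/2); positive since φ/2 ∈ QI, so sin(φ/2) = 0.9537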